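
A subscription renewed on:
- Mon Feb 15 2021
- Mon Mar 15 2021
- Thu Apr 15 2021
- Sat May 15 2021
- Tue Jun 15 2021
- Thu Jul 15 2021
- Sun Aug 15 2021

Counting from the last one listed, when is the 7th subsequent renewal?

Gaps: 28, 31, 30, 31, 30, 31 days — not constant. Every event is on the 15th of the month.
Pattern: the 15th of each month.
September 2021: Wed Sep 15 2021.
October 2021: Fri Oct 15 2021.
November 2021: Mon Nov 15 2021.
December 2021: Wed Dec 15 2021.
January 2022: Sat Jan 15 2022.
Next: February 2022 → Tue Feb 15 2022.
March 2022: Tue Mar 15 2022.

Tue Mar 15 2022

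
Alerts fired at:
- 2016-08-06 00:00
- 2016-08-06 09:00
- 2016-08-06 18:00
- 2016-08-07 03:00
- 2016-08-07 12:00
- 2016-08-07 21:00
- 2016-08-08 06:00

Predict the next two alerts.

The interval is a steady 9 hours (9, 9, 9, 9, 9, 9).
2016-08-08 06:00 + 9 h = 2016-08-08 15:00.
2016-08-08 15:00 + 9 h = 2016-08-09 00:00.

2016-08-08 15:00, 2016-08-09 00:00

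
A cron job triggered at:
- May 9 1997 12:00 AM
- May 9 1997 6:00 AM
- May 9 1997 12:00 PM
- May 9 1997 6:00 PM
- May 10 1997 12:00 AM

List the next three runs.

May 10 1997 6:00 AM, May 10 1997 12:00 PM, May 10 1997 6:00 PM

Gaps: 6, 6, 6, 6 hours — each event is 6 hours after the previous one.
May 10 1997 12:00 AM + 6 h = May 10 1997 6:00 AM.
May 10 1997 6:00 AM + 6 h = May 10 1997 12:00 PM.
May 10 1997 12:00 PM + 6 h = May 10 1997 6:00 PM.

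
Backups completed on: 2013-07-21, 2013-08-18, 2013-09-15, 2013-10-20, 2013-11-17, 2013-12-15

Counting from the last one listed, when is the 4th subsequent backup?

Gaps: 28, 28, 35, 28, 28 days — a mix of 28 and 35. Every date is a Sunday.
Each is the 3rd Sunday of its month.
January 2014 — 3rd Sunday is 2014-01-19.
February 2014 — 3rd Sunday is 2014-02-16.
March 2014 — 3rd Sunday is 2014-03-16.
April 2014 — 3rd Sunday is 2014-04-20.

2014-04-20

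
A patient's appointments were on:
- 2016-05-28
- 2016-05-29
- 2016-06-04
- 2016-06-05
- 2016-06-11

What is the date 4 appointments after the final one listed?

Gaps: 1, 6, 1, 6 days — not constant, but cyclic with period 2.
The events fall on every Saturday and Sunday.
The following Sunday is 2016-06-12.
The following Saturday is 2016-06-18.
Next Sunday: 2016-06-19.
The following Saturday is 2016-06-25.

2016-06-25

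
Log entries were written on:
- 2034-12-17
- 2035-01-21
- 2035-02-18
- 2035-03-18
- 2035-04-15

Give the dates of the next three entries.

2035-05-20, 2035-06-17, 2035-07-15

These are Sundays at 28- or 35-day spacing (35, 28, 28, 28).
The pattern: 3rd Sunday of the month.
May 2035 — 3rd Sunday is 2035-05-20.
June 2035 — 3rd Sunday is 2035-06-17.
July 2035 — 3rd Sunday is 2035-07-15.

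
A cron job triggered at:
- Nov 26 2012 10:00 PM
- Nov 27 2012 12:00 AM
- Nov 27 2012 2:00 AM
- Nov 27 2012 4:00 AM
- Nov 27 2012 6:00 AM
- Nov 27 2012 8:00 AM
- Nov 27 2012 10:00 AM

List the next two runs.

Gaps: 2, 2, 2, 2, 2, 2 hours — each event is 2 hours after the previous one.
Nov 27 2012 10:00 AM + 2 h = Nov 27 2012 12:00 PM.
Nov 27 2012 12:00 PM + 2 h = Nov 27 2012 2:00 PM.

Nov 27 2012 12:00 PM, Nov 27 2012 2:00 PM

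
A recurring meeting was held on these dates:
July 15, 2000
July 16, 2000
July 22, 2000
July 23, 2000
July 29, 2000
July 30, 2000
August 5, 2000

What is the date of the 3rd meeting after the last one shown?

August 13, 2000

Every event lands on a Saturday or Sunday (gaps cycle 1, 6, 1, 6, 1, 6).
So the schedule is: every Saturday and Sunday.
The following Sunday is August 6, 2000.
Next Saturday: August 12, 2000.
The following Sunday is August 13, 2000.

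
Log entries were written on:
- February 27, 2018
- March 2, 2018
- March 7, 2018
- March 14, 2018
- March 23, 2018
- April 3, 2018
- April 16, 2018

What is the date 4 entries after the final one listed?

June 27, 2018

Gaps: 3, 5, 7, 9, 11, 13 days — each gap is 2 larger than the previous one.
Next gap: 15 days. April 16, 2018 + 15 days = May 1, 2018.
Next gap: 17 days. May 1, 2018 + 17 days = May 18, 2018.
Next gap: 19 days. May 18, 2018 + 19 days = June 6, 2018.
Next gap: 21 days. June 6, 2018 + 21 days = June 27, 2018.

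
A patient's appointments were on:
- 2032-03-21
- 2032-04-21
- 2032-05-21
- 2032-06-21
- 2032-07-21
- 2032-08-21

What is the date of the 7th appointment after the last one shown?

Gaps: 31, 30, 31, 30, 31 days — not constant. Every event is on the 21st of the month.
Pattern: the 21st of each month.
September 2032: 2032-09-21.
Next: October 2032 → 2032-10-21.
November 2032: 2032-11-21.
Next: December 2032 → 2032-12-21.
January 2033: 2033-01-21.
February 2033: 2033-02-21.
Next: March 2033 → 2033-03-21.

2033-03-21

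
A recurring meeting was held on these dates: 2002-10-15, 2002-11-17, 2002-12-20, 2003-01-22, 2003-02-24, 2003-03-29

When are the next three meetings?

The spacing is 33, 33, 33, 33, 33 days — always 33 days.
2003-03-29 + 33 days = 2003-05-01.
2003-05-01 + 33 days = 2003-06-03.
2003-06-03 + 33 days = 2003-07-06.

2003-05-01, 2003-06-03, 2003-07-06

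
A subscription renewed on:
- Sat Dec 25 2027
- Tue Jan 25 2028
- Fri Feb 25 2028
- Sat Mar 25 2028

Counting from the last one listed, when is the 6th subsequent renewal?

The day-of-month is always 25 (31, 31, 29 days between events).
So this recurs on the 25th of each month.
April 2028: Tue Apr 25 2028.
May 2028: Thu May 25 2028.
June 2028: Sun Jun 25 2028.
July 2028: Tue Jul 25 2028.
August 2028: Fri Aug 25 2028.
Next: September 2028 → Mon Sep 25 2028.

Mon Sep 25 2028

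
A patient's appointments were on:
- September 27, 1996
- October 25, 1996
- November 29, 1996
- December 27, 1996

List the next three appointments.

These are Fridays with 28, 35, 28-day gaps.
Each is the final Friday of its month — November 29, 1996 is past the 28th, so '4th Friday' doesn't fit.
Last Friday of January 1997: January 31, 1997.
Last Friday of February 1997: February 28, 1997.
March 1997 ends with Friday March 28, 1997.

January 31, 1997; February 28, 1997; March 28, 1997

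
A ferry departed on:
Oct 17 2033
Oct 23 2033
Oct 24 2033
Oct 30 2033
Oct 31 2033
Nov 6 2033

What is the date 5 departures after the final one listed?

Nov 21 2033

Every event lands on a Monday or Sunday (gaps cycle 6, 1, 6, 1, 6).
So the schedule is: every Monday and Sunday.
The following Monday is Nov 7 2033.
Next Sunday: Nov 13 2033.
Next Monday: Nov 14 2033.
Next Sunday: Nov 20 2033.
Next Monday: Nov 21 2033.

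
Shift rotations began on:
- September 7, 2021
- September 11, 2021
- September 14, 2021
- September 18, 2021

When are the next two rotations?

September 21, 2021; September 25, 2021

The gap pattern 4, 3, 4 repeats every 2 events.
These are the Tuesdays and Saturdays of each week.
Next Tuesday: September 21, 2021.
The following Saturday is September 25, 2021.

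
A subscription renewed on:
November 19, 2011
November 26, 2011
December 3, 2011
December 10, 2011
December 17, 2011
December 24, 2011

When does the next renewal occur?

The spacing is 7, 7, 7, 7, 7 days — always 7 days.
December 24, 2011 + 7 days = December 31, 2011.

December 31, 2011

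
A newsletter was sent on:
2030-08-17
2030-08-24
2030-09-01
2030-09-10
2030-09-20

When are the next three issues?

Gaps: 7, 8, 9, 10 days — each gap is 1 larger than the previous one.
Next gap: 11 days. 2030-09-20 + 11 days = 2030-10-01.
Next gap: 12 days. 2030-10-01 + 12 days = 2030-10-13.
Next gap: 13 days. 2030-10-13 + 13 days = 2030-10-26.

2030-10-01, 2030-10-13, 2030-10-26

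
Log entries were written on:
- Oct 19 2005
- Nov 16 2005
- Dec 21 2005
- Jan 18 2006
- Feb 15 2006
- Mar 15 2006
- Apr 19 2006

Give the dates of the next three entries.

May 17 2006, Jun 21 2006, Jul 19 2006

Gaps: 28, 35, 28, 28, 28, 35 days — a mix of 28 and 35. Every date is a Wednesday.
Each is the 3rd Wednesday of its month.
May 2006 — 3rd Wednesday is May 17 2006.
June 2006 — 3rd Wednesday is Jun 21 2006.
July 2006 — 3rd Wednesday is Jul 19 2006.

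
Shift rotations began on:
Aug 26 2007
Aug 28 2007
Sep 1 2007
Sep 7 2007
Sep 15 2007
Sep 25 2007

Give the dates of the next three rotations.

The spacing grows by 2 each time: 2, 4, 6, 8, 10 days.
Next gap: 12 days. Sep 25 2007 + 12 days = Oct 7 2007.
Next gap: 14 days. Oct 7 2007 + 14 days = Oct 21 2007.
Next gap: 16 days. Oct 21 2007 + 16 days = Nov 6 2007.

Oct 7 2007, Oct 21 2007, Nov 6 2007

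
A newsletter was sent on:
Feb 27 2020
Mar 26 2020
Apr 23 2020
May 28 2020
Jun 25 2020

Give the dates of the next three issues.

Jul 23 2020, Aug 27 2020, Sep 24 2020

Gaps: 28, 28, 35, 28 days — a mix of 28 and 35. Every date is a Thursday.
Each is the 4th Thursday of its month.
July 2020 — 4th Thursday is Jul 23 2020.
August 2020 — 4th Thursday is Aug 27 2020.
September 2020 — 4th Thursday is Sep 24 2020.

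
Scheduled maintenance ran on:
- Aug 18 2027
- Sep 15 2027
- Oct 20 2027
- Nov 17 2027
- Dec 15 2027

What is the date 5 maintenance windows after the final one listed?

May 17 2028

Gaps: 28, 35, 28, 28 days — a mix of 28 and 35. Every date is a Wednesday.
Each is the 3rd Wednesday of its month.
January 2028 — 3rd Wednesday is Jan 19 2028.
February 2028 — 3rd Wednesday is Feb 16 2028.
3rd Wednesday of March 2028: Mar 15 2028.
April 2028 — 3rd Wednesday is Apr 19 2028.
3rd Wednesday of May 2028: May 17 2028.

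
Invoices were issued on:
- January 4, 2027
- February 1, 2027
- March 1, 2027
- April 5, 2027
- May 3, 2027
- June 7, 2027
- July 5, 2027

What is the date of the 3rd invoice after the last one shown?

October 4, 2027

These are Mondays at 28- or 35-day spacing (28, 28, 35, 28, 35, 28).
The pattern: 1st Monday of the month.
1st Monday of August 2027: August 2, 2027.
September 2027 — 1st Monday is September 6, 2027.
October 2027 — 1st Monday is October 4, 2027.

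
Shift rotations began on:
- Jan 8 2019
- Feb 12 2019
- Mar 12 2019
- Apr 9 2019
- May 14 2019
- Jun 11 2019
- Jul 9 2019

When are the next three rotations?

Aug 13 2019, Sep 10 2019, Oct 8 2019

All dates are Tuesdays, 35, 28, 28, 35, 28, 28 days apart.
Specifically, the 2nd Tuesday of each month.
2nd Tuesday of August 2019: Aug 13 2019.
2nd Tuesday of September 2019: Sep 10 2019.
2nd Tuesday of October 2019: Oct 8 2019.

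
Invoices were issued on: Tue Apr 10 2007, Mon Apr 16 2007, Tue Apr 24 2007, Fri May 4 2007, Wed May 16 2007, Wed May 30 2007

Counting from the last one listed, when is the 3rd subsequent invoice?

The spacing grows by 2 each time: 6, 8, 10, 12, 14 days.
Next gap: 16 days. Wed May 30 2007 + 16 days = Fri Jun 15 2007.
Next gap: 18 days. Fri Jun 15 2007 + 18 days = Tue Jul 3 2007.
Next gap: 20 days. Tue Jul 3 2007 + 20 days = Mon Jul 23 2007.

Mon Jul 23 2007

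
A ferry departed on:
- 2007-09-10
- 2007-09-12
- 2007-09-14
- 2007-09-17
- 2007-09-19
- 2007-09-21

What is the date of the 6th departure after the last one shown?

2007-10-05

Gaps: 2, 2, 3, 2, 2 days — not constant, but cyclic with period 3.
The events fall on every Monday, Wednesday and Friday.
Next Monday: 2007-09-24.
Next Wednesday: 2007-09-26.
Next Friday: 2007-09-28.
Next Monday: 2007-10-01.
The following Wednesday is 2007-10-03.
Next Friday: 2007-10-05.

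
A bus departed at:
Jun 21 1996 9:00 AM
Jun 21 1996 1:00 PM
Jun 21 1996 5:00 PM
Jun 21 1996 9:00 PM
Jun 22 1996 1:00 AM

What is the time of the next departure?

Spacing: 4, 4, 4, 4 h — constant 4 h.
Jun 22 1996 1:00 AM + 4 h = Jun 22 1996 5:00 AM.

Jun 22 1996 5:00 AM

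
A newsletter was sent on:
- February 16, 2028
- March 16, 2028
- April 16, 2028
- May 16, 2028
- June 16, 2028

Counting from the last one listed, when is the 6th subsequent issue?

December 16, 2028

The day-of-month is always 16 (29, 31, 30, 31 days between events).
So this recurs on the 16th of each month.
July 2028: July 16, 2028.
Next: August 2028 → August 16, 2028.
September 2028: September 16, 2028.
October 2028: October 16, 2028.
Next: November 2028 → November 16, 2028.
Next: December 2028 → December 16, 2028.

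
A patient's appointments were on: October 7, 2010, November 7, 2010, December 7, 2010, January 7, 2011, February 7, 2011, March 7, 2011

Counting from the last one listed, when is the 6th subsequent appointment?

The day-of-month is always 7 (31, 30, 31, 31, 28 days between events).
So this recurs on the 7th of each month.
Next: April 2011 → April 7, 2011.
Next: May 2011 → May 7, 2011.
June 2011: June 7, 2011.
July 2011: July 7, 2011.
Next: August 2011 → August 7, 2011.
Next: September 2011 → September 7, 2011.

September 7, 2011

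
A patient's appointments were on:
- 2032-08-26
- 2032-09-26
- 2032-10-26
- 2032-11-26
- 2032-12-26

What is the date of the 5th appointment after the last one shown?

Each date is the 26th; the gaps (31, 30, 31, 30) track the month lengths.
The rule is the 26th of each month.
January 2033: 2033-01-26.
Next: February 2033 → 2033-02-26.
Next: March 2033 → 2033-03-26.
April 2033: 2033-04-26.
Next: May 2033 → 2033-05-26.

2033-05-26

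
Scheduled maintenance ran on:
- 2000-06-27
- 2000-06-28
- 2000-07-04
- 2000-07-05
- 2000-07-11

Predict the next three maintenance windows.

2000-07-12, 2000-07-18, 2000-07-19

The gap pattern 1, 6, 1, 6 repeats every 2 events.
These are the Tuesdays and Wednesdays of each week.
The following Wednesday is 2000-07-12.
The following Tuesday is 2000-07-18.
The following Wednesday is 2000-07-19.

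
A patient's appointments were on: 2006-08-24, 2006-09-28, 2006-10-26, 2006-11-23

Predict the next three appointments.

These are Thursdays at 28- or 35-day spacing (35, 28, 28).
The pattern: 4th Thursday of the month.
4th Thursday of December 2006: 2006-12-28.
January 2007 — 4th Thursday is 2007-01-25.
February 2007 — 4th Thursday is 2007-02-22.

2006-12-28, 2007-01-25, 2007-02-22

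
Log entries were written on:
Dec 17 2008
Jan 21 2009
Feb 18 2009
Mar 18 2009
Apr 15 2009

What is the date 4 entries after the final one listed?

Aug 19 2009

These are Wednesdays at 28- or 35-day spacing (35, 28, 28, 28).
The pattern: 3rd Wednesday of the month.
3rd Wednesday of May 2009: May 20 2009.
3rd Wednesday of June 2009: Jun 17 2009.
3rd Wednesday of July 2009: Jul 15 2009.
August 2009 — 3rd Wednesday is Aug 19 2009.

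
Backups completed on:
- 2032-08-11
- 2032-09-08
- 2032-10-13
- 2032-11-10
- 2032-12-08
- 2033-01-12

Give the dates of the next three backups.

2033-02-09, 2033-03-09, 2033-04-13

All dates are Wednesdays, 28, 35, 28, 28, 35 days apart.
Specifically, the 2nd Wednesday of each month.
2nd Wednesday of February 2033: 2033-02-09.
March 2033 — 2nd Wednesday is 2033-03-09.
April 2033 — 2nd Wednesday is 2033-04-13.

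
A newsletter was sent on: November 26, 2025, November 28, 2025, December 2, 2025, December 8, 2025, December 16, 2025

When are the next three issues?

December 26, 2025; January 7, 2026; January 21, 2026

The spacing grows by 2 each time: 2, 4, 6, 8 days.
Next gap: 10 days. December 16, 2025 + 10 days = December 26, 2025.
Next gap: 12 days. December 26, 2025 + 12 days = January 7, 2026.
Next gap: 14 days. January 7, 2026 + 14 days = January 21, 2026.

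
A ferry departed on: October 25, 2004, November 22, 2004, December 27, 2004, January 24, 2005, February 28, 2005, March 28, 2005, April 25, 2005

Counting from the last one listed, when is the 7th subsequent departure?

November 28, 2005

These are Mondays at 28- or 35-day spacing (28, 35, 28, 35, 28, 28).
The pattern: 4th Monday of the month.
May 2005 — 4th Monday is May 23, 2005.
June 2005 — 4th Monday is June 27, 2005.
July 2005 — 4th Monday is July 25, 2005.
August 2005 — 4th Monday is August 22, 2005.
September 2005 — 4th Monday is September 26, 2005.
4th Monday of October 2005: October 24, 2005.
4th Monday of November 2005: November 28, 2005.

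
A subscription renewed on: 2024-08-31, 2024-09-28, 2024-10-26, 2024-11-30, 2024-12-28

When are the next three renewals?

2025-01-25, 2025-02-22, 2025-03-29

These are Saturdays with 28, 28, 35, 28-day gaps.
Each is the final Saturday of its month — 2024-08-31 is past the 28th, so '4th Saturday' doesn't fit.
Last Saturday of January 2025: 2025-01-25.
Last Saturday of February 2025: 2025-02-22.
Last Saturday of March 2025: 2025-03-29.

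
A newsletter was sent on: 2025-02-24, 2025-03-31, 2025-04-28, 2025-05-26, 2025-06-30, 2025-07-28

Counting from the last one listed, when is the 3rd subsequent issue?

2025-10-27

Every date is a Monday; gaps 35, 28, 28, 35, 28 days.
Each is the last Monday of its month (at least one falls on the 29th or later, ruling out '4th Monday').
Last Monday of August 2025: 2025-08-25.
September 2025 ends with Monday 2025-09-29.
October 2025 ends with Monday 2025-10-27.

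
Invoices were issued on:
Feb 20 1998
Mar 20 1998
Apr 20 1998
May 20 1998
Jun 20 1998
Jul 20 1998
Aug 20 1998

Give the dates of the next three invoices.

Each date is the 20th; the gaps (28, 31, 30, 31, 30, 31) track the month lengths.
The rule is the 20th of each month.
September 1998: Sep 20 1998.
October 1998: Oct 20 1998.
November 1998: Nov 20 1998.

Sep 20 1998, Oct 20 1998, Nov 20 1998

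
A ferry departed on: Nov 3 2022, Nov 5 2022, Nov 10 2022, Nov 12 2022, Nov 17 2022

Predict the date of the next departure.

Nov 19 2022

The gap pattern 2, 5, 2, 5 repeats every 2 events.
These are the Thursdays and Saturdays of each week.
The following Saturday is Nov 19 2022.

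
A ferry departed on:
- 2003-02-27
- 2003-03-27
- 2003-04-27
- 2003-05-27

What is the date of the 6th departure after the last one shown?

2003-11-27

Each date is the 27th; the gaps (28, 31, 30) track the month lengths.
The rule is the 27th of each month.
Next: June 2003 → 2003-06-27.
Next: July 2003 → 2003-07-27.
Next: August 2003 → 2003-08-27.
Next: September 2003 → 2003-09-27.
October 2003: 2003-10-27.
November 2003: 2003-11-27.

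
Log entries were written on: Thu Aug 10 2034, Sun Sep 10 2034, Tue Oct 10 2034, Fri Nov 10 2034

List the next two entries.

Sun Dec 10 2034, Wed Jan 10 2035

The day-of-month is always 10 (31, 30, 31 days between events).
So this recurs on the 10th of each month.
December 2034: Sun Dec 10 2034.
January 2035: Wed Jan 10 2035.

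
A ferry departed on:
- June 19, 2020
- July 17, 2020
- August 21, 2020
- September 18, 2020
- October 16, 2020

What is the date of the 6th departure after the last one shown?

These are Fridays at 28- or 35-day spacing (28, 35, 28, 28).
The pattern: 3rd Friday of the month.
November 2020 — 3rd Friday is November 20, 2020.
3rd Friday of December 2020: December 18, 2020.
January 2021 — 3rd Friday is January 15, 2021.
February 2021 — 3rd Friday is February 19, 2021.
3rd Friday of March 2021: March 19, 2021.
3rd Friday of April 2021: April 16, 2021.

April 16, 2021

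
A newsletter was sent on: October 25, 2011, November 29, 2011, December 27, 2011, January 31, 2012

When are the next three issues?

These are Tuesdays with 35, 28, 35-day gaps.
Each is the final Tuesday of its month — November 29, 2011 is past the 28th, so '4th Tuesday' doesn't fit.
Last Tuesday of February 2012: February 28, 2012.
Last Tuesday of March 2012: March 27, 2012.
Last Tuesday of April 2012: April 24, 2012.

February 28, 2012; March 27, 2012; April 24, 2012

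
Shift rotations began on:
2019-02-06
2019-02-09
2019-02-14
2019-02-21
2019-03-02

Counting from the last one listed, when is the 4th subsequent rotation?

Intervals are 3, 5, 7, 9 days — an arithmetic progression with common difference 2.
Next gap: 11 days. 2019-03-02 + 11 days = 2019-03-13.
Next gap: 13 days. 2019-03-13 + 13 days = 2019-03-26.
Next gap: 15 days. 2019-03-26 + 15 days = 2019-04-10.
Next gap: 17 days. 2019-04-10 + 17 days = 2019-04-27.

2019-04-27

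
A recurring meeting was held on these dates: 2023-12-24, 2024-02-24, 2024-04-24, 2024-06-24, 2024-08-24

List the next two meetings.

Gaps: 62, 60, 61, 61 days — not constant. Every event is on the 24th of the month.
Pattern: the 24th of every 2 months.
Next: October 2024 → 2024-10-24.
December 2024: 2024-12-24.

2024-10-24, 2024-12-24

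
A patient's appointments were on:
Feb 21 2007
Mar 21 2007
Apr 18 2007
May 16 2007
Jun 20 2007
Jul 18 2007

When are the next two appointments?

Aug 15 2007, Sep 19 2007

All dates are Wednesdays, 28, 28, 28, 35, 28 days apart.
Specifically, the 3rd Wednesday of each month.
3rd Wednesday of August 2007: Aug 15 2007.
September 2007 — 3rd Wednesday is Sep 19 2007.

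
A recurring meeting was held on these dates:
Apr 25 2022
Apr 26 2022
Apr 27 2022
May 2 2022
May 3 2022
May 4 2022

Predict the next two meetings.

Gaps: 1, 1, 5, 1, 1 days — not constant, but cyclic with period 3.
The events fall on every Monday, Tuesday and Wednesday.
Next Monday: May 9 2022.
The following Tuesday is May 10 2022.

May 9 2022, May 10 2022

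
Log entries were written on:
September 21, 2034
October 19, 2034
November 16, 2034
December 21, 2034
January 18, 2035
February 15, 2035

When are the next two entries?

These are Thursdays at 28- or 35-day spacing (28, 28, 35, 28, 28).
The pattern: 3rd Thursday of the month.
March 2035 — 3rd Thursday is March 15, 2035.
3rd Thursday of April 2035: April 19, 2035.

March 15, 2035; April 19, 2035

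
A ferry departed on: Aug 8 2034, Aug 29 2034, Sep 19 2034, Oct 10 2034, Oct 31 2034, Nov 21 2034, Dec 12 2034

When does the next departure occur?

Jan 2 2035

The spacing is 21, 21, 21, 21, 21, 21 days — always 21 days.
Dec 12 2034 + 21 days = Jan 2 2035.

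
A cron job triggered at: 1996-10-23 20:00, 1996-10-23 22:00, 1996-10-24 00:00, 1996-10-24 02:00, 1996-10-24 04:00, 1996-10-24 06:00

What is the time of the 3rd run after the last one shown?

The interval is a steady 2 hours (2, 2, 2, 2, 2).
1996-10-24 06:00 + 2 h = 1996-10-24 08:00.
1996-10-24 08:00 + 2 h = 1996-10-24 10:00.
1996-10-24 10:00 + 2 h = 1996-10-24 12:00.

1996-10-24 12:00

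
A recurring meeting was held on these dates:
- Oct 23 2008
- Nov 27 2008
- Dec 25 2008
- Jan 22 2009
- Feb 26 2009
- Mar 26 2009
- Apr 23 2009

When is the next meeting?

May 28 2009

Gaps: 35, 28, 28, 35, 28, 28 days — a mix of 28 and 35. Every date is a Thursday.
Each is the 4th Thursday of its month.
4th Thursday of May 2009: May 28 2009.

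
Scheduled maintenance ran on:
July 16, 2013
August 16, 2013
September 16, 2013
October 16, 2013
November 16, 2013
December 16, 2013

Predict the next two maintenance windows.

January 16, 2014; February 16, 2014

Gaps: 31, 31, 30, 31, 30 days — not constant. Every event is on the 16th of the month.
Pattern: the 16th of each month.
Next: January 2014 → January 16, 2014.
Next: February 2014 → February 16, 2014.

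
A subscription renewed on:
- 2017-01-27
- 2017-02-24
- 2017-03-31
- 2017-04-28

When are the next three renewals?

2017-05-26, 2017-06-30, 2017-07-28

Every date is a Friday; gaps 28, 35, 28 days.
Each is the last Friday of its month (at least one falls on the 29th or later, ruling out '4th Friday').
May 2017 ends with Friday 2017-05-26.
June 2017 ends with Friday 2017-06-30.
July 2017 ends with Friday 2017-07-28.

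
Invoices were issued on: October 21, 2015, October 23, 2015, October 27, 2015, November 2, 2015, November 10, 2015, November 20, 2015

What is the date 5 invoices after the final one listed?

February 8, 2016

The spacing grows by 2 each time: 2, 4, 6, 8, 10 days.
Next gap: 12 days. November 20, 2015 + 12 days = December 2, 2015.
Next gap: 14 days. December 2, 2015 + 14 days = December 16, 2015.
Next gap: 16 days. December 16, 2015 + 16 days = January 1, 2016.
Next gap: 18 days. January 1, 2016 + 18 days = January 19, 2016.
Next gap: 20 days. January 19, 2016 + 20 days = February 8, 2016.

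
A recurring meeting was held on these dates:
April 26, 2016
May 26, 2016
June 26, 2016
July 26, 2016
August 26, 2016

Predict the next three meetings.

The day-of-month is always 26 (30, 31, 30, 31 days between events).
So this recurs on the 26th of each month.
September 2016: September 26, 2016.
Next: October 2016 → October 26, 2016.
November 2016: November 26, 2016.

September 26, 2016; October 26, 2016; November 26, 2016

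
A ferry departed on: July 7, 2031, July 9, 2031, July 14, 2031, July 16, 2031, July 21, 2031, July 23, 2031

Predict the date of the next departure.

July 28, 2031

The gap pattern 2, 5, 2, 5, 2 repeats every 2 events.
These are the Mondays and Wednesdays of each week.
Next Monday: July 28, 2031.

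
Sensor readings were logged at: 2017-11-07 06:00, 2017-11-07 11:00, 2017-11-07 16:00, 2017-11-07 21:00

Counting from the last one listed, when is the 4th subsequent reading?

Gaps: 5, 5, 5 hours — each event is 5 hours after the previous one.
2017-11-07 21:00 + 5 h = 2017-11-08 02:00.
2017-11-08 02:00 + 5 h = 2017-11-08 07:00.
2017-11-08 07:00 + 5 h = 2017-11-08 12:00.
2017-11-08 12:00 + 5 h = 2017-11-08 17:00.

2017-11-08 17:00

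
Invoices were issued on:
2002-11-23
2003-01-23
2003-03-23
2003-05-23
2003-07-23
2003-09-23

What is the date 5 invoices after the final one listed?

The day-of-month is always 23 (61, 59, 61, 61, 62 days between events).
So this recurs on the 23rd of every 2 months.
November 2003: 2003-11-23.
January 2004: 2004-01-23.
March 2004: 2004-03-23.
May 2004: 2004-05-23.
Next: July 2004 → 2004-07-23.

2004-07-23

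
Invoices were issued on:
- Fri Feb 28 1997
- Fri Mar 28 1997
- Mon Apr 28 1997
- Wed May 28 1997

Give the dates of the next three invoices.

Sat Jun 28 1997, Mon Jul 28 1997, Thu Aug 28 1997

The day-of-month is always 28 (28, 31, 30 days between events).
So this recurs on the 28th of each month.
June 1997: Sat Jun 28 1997.
Next: July 1997 → Mon Jul 28 1997.
Next: August 1997 → Thu Aug 28 1997.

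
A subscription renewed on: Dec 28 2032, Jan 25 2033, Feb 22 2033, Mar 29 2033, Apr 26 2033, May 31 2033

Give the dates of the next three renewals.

Jun 28 2033, Jul 26 2033, Aug 30 2033

These are Tuesdays with 28, 28, 35, 28, 35-day gaps.
Each is the final Tuesday of its month — Mar 29 2033 is past the 28th, so '4th Tuesday' doesn't fit.
June 2033 ends with Tuesday Jun 28 2033.
July 2033 ends with Tuesday Jul 26 2033.
Last Tuesday of August 2033: Aug 30 2033.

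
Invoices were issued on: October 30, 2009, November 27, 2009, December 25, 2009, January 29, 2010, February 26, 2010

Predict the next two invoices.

March 26, 2010; April 30, 2010

All Fridays; the gaps (28, 28, 35, 28) vary with month length.
This is the last Friday of each month.
Last Friday of March 2010: March 26, 2010.
Last Friday of April 2010: April 30, 2010.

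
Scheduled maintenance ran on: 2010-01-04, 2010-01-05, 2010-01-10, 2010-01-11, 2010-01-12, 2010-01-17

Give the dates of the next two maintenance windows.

Gaps: 1, 5, 1, 1, 5 days — not constant, but cyclic with period 3.
The events fall on every Monday, Tuesday and Sunday.
Next Monday: 2010-01-18.
The following Tuesday is 2010-01-19.

2010-01-18, 2010-01-19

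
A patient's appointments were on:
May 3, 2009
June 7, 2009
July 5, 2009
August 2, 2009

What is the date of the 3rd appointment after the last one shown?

November 1, 2009

All dates are Sundays, 35, 28, 28 days apart.
Specifically, the 1st Sunday of each month.
September 2009 — 1st Sunday is September 6, 2009.
1st Sunday of October 2009: October 4, 2009.
November 2009 — 1st Sunday is November 1, 2009.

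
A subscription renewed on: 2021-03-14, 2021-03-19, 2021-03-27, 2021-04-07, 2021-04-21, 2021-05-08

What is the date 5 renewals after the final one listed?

Intervals are 5, 8, 11, 14, 17 days — an arithmetic progression with common difference 3.
Next gap: 20 days. 2021-05-08 + 20 days = 2021-05-28.
Next gap: 23 days. 2021-05-28 + 23 days = 2021-06-20.
Next gap: 26 days. 2021-06-20 + 26 days = 2021-07-16.
Next gap: 29 days. 2021-07-16 + 29 days = 2021-08-14.
Next gap: 32 days. 2021-08-14 + 32 days = 2021-09-15.

2021-09-15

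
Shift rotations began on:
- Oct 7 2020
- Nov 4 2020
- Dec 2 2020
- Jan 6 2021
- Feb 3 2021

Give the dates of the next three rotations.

All dates are Wednesdays, 28, 28, 35, 28 days apart.
Specifically, the 1st Wednesday of each month.
March 2021 — 1st Wednesday is Mar 3 2021.
1st Wednesday of April 2021: Apr 7 2021.
May 2021 — 1st Wednesday is May 5 2021.

Mar 3 2021, Apr 7 2021, May 5 2021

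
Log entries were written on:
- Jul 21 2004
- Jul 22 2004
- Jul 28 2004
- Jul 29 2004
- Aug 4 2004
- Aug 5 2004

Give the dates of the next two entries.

Aug 11 2004, Aug 12 2004

Every event lands on a Wednesday or Thursday (gaps cycle 1, 6, 1, 6, 1).
So the schedule is: every Wednesday and Thursday.
Next Wednesday: Aug 11 2004.
The following Thursday is Aug 12 2004.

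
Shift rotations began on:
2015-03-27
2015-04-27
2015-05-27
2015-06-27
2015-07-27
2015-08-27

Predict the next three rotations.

Gaps: 31, 30, 31, 30, 31 days — not constant. Every event is on the 27th of the month.
Pattern: the 27th of each month.
Next: September 2015 → 2015-09-27.
Next: October 2015 → 2015-10-27.
Next: November 2015 → 2015-11-27.

2015-09-27, 2015-10-27, 2015-11-27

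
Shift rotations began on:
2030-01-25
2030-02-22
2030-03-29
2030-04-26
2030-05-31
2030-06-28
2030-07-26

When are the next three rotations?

2030-08-30, 2030-09-27, 2030-10-25

All Fridays; the gaps (28, 35, 28, 35, 28, 28) vary with month length.
This is the last Friday of each month.
Last Friday of August 2030: 2030-08-30.
Last Friday of September 2030: 2030-09-27.
Last Friday of October 2030: 2030-10-25.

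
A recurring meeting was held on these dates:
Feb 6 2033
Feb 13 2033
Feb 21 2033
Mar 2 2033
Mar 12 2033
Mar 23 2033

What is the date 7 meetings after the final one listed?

The spacing grows by 1 each time: 7, 8, 9, 10, 11 days.
Next gap: 12 days. Mar 23 2033 + 12 days = Apr 4 2033.
Next gap: 13 days. Apr 4 2033 + 13 days = Apr 17 2033.
Next gap: 14 days. Apr 17 2033 + 14 days = May 1 2033.
Next gap: 15 days. May 1 2033 + 15 days = May 16 2033.
Next gap: 16 days. May 16 2033 + 16 days = Jun 1 2033.
Next gap: 17 days. Jun 1 2033 + 17 days = Jun 18 2033.
Next gap: 18 days. Jun 18 2033 + 18 days = Jul 6 2033.

Jul 6 2033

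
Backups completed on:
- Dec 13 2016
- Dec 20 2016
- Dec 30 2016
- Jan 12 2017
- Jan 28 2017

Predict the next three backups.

The spacing grows by 3 each time: 7, 10, 13, 16 days.
Next gap: 19 days. Jan 28 2017 + 19 days = Feb 16 2017.
Next gap: 22 days. Feb 16 2017 + 22 days = Mar 10 2017.
Next gap: 25 days. Mar 10 2017 + 25 days = Apr 4 2017.

Feb 16 2017, Mar 10 2017, Apr 4 2017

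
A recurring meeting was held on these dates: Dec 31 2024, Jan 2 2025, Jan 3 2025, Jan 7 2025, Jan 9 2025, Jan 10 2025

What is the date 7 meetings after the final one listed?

Jan 28 2025

Gaps: 2, 1, 4, 2, 1 days — not constant, but cyclic with period 3.
The events fall on every Tuesday, Thursday and Friday.
The following Tuesday is Jan 14 2025.
Next Thursday: Jan 16 2025.
Next Friday: Jan 17 2025.
The following Tuesday is Jan 21 2025.
The following Thursday is Jan 23 2025.
Next Friday: Jan 24 2025.
The following Tuesday is Jan 28 2025.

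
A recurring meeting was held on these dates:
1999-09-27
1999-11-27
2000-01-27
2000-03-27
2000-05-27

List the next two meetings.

Each date is the 27th; the gaps (61, 61, 60, 61) track the month lengths.
The rule is the 27th of every 2 months.
July 2000: 2000-07-27.
September 2000: 2000-09-27.

2000-07-27, 2000-09-27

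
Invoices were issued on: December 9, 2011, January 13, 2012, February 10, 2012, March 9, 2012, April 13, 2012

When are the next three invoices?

All dates are Fridays, 35, 28, 28, 35 days apart.
Specifically, the 2nd Friday of each month.
May 2012 — 2nd Friday is May 11, 2012.
June 2012 — 2nd Friday is June 8, 2012.
July 2012 — 2nd Friday is July 13, 2012.

May 11, 2012; June 8, 2012; July 13, 2012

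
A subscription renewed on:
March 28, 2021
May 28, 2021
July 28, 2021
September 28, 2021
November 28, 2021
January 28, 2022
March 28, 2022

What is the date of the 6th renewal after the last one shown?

Each date is the 28th; the gaps (61, 61, 62, 61, 61, 59) track the month lengths.
The rule is the 28th of every 2 months.
Next: May 2022 → May 28, 2022.
July 2022: July 28, 2022.
Next: September 2022 → September 28, 2022.
Next: November 2022 → November 28, 2022.
January 2023: January 28, 2023.
March 2023: March 28, 2023.

March 28, 2023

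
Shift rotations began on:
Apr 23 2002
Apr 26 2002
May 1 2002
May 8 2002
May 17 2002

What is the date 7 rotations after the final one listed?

Sep 13 2002

The spacing grows by 2 each time: 3, 5, 7, 9 days.
Next gap: 11 days. May 17 2002 + 11 days = May 28 2002.
Next gap: 13 days. May 28 2002 + 13 days = Jun 10 2002.
Next gap: 15 days. Jun 10 2002 + 15 days = Jun 25 2002.
Next gap: 17 days. Jun 25 2002 + 17 days = Jul 12 2002.
Next gap: 19 days. Jul 12 2002 + 19 days = Jul 31 2002.
Next gap: 21 days. Jul 31 2002 + 21 days = Aug 21 2002.
Next gap: 23 days. Aug 21 2002 + 23 days = Sep 13 2002.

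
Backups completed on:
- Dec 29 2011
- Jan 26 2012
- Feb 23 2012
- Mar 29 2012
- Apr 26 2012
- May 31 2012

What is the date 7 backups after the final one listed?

Dec 27 2012

These are Thursdays with 28, 28, 35, 28, 35-day gaps.
Each is the final Thursday of its month — Dec 29 2011 is past the 28th, so '4th Thursday' doesn't fit.
Last Thursday of June 2012: Jun 28 2012.
July 2012 ends with Thursday Jul 26 2012.
August 2012 ends with Thursday Aug 30 2012.
September 2012 ends with Thursday Sep 27 2012.
October 2012 ends with Thursday Oct 25 2012.
Last Thursday of November 2012: Nov 29 2012.
Last Thursday of December 2012: Dec 27 2012.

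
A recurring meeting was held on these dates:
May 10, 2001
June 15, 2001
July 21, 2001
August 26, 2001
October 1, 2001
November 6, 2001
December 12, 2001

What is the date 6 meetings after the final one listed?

Every event comes 36 days after the last (36, 36, 36, 36, 36, 36).
December 12, 2001 + 36 days = January 17, 2002.
January 17, 2002 + 36 days = February 22, 2002.
February 22, 2002 + 36 days = March 30, 2002.
March 30, 2002 + 36 days = May 5, 2002.
May 5, 2002 + 36 days = June 10, 2002.
June 10, 2002 + 36 days = July 16, 2002.

July 16, 2002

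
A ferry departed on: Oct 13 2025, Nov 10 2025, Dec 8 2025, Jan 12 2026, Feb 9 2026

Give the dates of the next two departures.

Mar 9 2026, Apr 13 2026

All dates are Mondays, 28, 28, 35, 28 days apart.
Specifically, the 2nd Monday of each month.
2nd Monday of March 2026: Mar 9 2026.
April 2026 — 2nd Monday is Apr 13 2026.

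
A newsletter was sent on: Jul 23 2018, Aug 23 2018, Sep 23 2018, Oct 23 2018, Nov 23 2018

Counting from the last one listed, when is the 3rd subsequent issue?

Each date is the 23rd; the gaps (31, 31, 30, 31) track the month lengths.
The rule is the 23rd of each month.
December 2018: Dec 23 2018.
Next: January 2019 → Jan 23 2019.
Next: February 2019 → Feb 23 2019.

Feb 23 2019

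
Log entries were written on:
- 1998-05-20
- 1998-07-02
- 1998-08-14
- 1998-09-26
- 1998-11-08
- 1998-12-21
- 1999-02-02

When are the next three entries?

1999-03-17, 1999-04-29, 1999-06-11

Gaps between consecutive events: 43, 43, 43, 43, 43, 43 days — a constant 43-day interval.
1999-02-02 + 43 days = 1999-03-17.
1999-03-17 + 43 days = 1999-04-29.
1999-04-29 + 43 days = 1999-06-11.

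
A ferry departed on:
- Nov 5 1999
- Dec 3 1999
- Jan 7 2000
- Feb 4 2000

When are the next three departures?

Mar 3 2000, Apr 7 2000, May 5 2000

All dates are Fridays, 28, 35, 28 days apart.
Specifically, the 1st Friday of each month.
1st Friday of March 2000: Mar 3 2000.
April 2000 — 1st Friday is Apr 7 2000.
1st Friday of May 2000: May 5 2000.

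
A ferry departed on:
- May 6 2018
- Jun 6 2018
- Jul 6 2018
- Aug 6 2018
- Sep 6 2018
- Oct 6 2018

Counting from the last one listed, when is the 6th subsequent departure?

Apr 6 2019

Each date is the 6th; the gaps (31, 30, 31, 31, 30) track the month lengths.
The rule is the 6th of each month.
November 2018: Nov 6 2018.
December 2018: Dec 6 2018.
Next: January 2019 → Jan 6 2019.
February 2019: Feb 6 2019.
March 2019: Mar 6 2019.
Next: April 2019 → Apr 6 2019.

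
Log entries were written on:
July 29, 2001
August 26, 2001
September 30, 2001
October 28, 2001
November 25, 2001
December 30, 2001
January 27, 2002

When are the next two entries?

Every date is a Sunday; gaps 28, 35, 28, 28, 35, 28 days.
Each is the last Sunday of its month (at least one falls on the 29th or later, ruling out '4th Sunday').
February 2002 ends with Sunday February 24, 2002.
Last Sunday of March 2002: March 31, 2002.

February 24, 2002; March 31, 2002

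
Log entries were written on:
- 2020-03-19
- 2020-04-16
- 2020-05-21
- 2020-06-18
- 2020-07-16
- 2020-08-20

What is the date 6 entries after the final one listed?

2021-02-18

All dates are Thursdays, 28, 35, 28, 28, 35 days apart.
Specifically, the 3rd Thursday of each month.
September 2020 — 3rd Thursday is 2020-09-17.
3rd Thursday of October 2020: 2020-10-15.
November 2020 — 3rd Thursday is 2020-11-19.
December 2020 — 3rd Thursday is 2020-12-17.
3rd Thursday of January 2021: 2021-01-21.
3rd Thursday of February 2021: 2021-02-18.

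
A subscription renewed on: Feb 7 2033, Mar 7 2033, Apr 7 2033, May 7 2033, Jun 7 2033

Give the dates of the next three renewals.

Gaps: 28, 31, 30, 31 days — not constant. Every event is on the 7th of the month.
Pattern: the 7th of each month.
Next: July 2033 → Jul 7 2033.
August 2033: Aug 7 2033.
September 2033: Sep 7 2033.

Jul 7 2033, Aug 7 2033, Sep 7 2033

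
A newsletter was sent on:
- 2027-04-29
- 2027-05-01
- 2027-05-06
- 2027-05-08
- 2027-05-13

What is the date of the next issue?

2027-05-15

Gaps: 2, 5, 2, 5 days — not constant, but cyclic with period 2.
The events fall on every Thursday and Saturday.
The following Saturday is 2027-05-15.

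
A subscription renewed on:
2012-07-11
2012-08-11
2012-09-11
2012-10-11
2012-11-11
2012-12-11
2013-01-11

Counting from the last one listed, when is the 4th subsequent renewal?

Gaps: 31, 31, 30, 31, 30, 31 days — not constant. Every event is on the 11th of the month.
Pattern: the 11th of each month.
Next: February 2013 → 2013-02-11.
Next: March 2013 → 2013-03-11.
April 2013: 2013-04-11.
May 2013: 2013-05-11.

2013-05-11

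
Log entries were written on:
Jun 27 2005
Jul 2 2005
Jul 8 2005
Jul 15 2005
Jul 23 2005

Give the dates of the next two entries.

The spacing grows by 1 each time: 5, 6, 7, 8 days.
Next gap: 9 days. Jul 23 2005 + 9 days = Aug 1 2005.
Next gap: 10 days. Aug 1 2005 + 10 days = Aug 11 2005.

Aug 1 2005, Aug 11 2005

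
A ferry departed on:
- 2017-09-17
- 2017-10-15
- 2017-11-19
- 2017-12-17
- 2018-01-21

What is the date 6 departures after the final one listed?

Gaps: 28, 35, 28, 35 days — a mix of 28 and 35. Every date is a Sunday.
Each is the 3rd Sunday of its month.
3rd Sunday of February 2018: 2018-02-18.
March 2018 — 3rd Sunday is 2018-03-18.
3rd Sunday of April 2018: 2018-04-15.
May 2018 — 3rd Sunday is 2018-05-20.
June 2018 — 3rd Sunday is 2018-06-17.
July 2018 — 3rd Sunday is 2018-07-15.

2018-07-15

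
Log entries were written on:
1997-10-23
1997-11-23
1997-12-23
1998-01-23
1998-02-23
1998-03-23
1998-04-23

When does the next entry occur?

1998-05-23

Gaps: 31, 30, 31, 31, 28, 31 days — not constant. Every event is on the 23rd of the month.
Pattern: the 23rd of each month.
Next: May 1998 → 1998-05-23.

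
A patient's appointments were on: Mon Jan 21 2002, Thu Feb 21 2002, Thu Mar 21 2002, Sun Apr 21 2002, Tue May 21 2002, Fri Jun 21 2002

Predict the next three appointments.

Sun Jul 21 2002, Wed Aug 21 2002, Sat Sep 21 2002

Each date is the 21st; the gaps (31, 28, 31, 30, 31) track the month lengths.
The rule is the 21st of each month.
Next: July 2002 → Sun Jul 21 2002.
August 2002: Wed Aug 21 2002.
Next: September 2002 → Sat Sep 21 2002.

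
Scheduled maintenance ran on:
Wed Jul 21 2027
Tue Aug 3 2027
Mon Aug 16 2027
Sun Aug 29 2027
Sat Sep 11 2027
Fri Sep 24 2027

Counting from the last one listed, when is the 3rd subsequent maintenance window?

Tue Nov 2 2027

Every event comes 13 days after the last (13, 13, 13, 13, 13).
Fri Sep 24 2027 + 13 days = Thu Oct 7 2027.
Thu Oct 7 2027 + 13 days = Wed Oct 20 2027.
Wed Oct 20 2027 + 13 days = Tue Nov 2 2027.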